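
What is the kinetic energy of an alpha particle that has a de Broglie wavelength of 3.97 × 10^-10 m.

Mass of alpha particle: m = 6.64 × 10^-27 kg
2.10 × 10^-22 J (or 1.31 × 10^-3 eV)

From λ = h/√(2mKE), we solve for KE:

λ² = h²/(2mKE)
KE = h²/(2mλ²)
KE = (6.626 × 10^-34 J·s)² / (2 × 6.64 × 10^-27 kg × (3.97 × 10^-10 m)²)
KE = 2.10 × 10^-22 J
KE = 1.31 × 10^-3 eV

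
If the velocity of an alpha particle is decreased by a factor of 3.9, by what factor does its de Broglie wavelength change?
The wavelength increases by a factor of 3.9.

From λ = h/(mv), the wavelength is inversely proportional to velocity:

λ ∝ 1/v

If v → v/3.9, then λ → 3.9λ

When velocity is decreased by a factor of 3.9, the wavelength increases by a factor of 3.9.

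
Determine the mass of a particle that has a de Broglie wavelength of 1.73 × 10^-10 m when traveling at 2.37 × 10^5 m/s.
1.62 × 10^-29 kg

From the de Broglie relation λ = h/(mv), we solve for m:

m = h/(λv)
m = (6.626 × 10^-34 J·s) / (1.73 × 10^-10 m × 2.37 × 10^5 m/s)
m = 1.62 × 10^-29 kg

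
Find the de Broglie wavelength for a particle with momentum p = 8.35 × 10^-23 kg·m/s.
7.94 × 10^-12 m

Using the de Broglie relation λ = h/p:

λ = h/p
λ = (6.626 × 10^-34 J·s) / (8.35 × 10^-23 kg·m/s)
λ = 7.94 × 10^-12 m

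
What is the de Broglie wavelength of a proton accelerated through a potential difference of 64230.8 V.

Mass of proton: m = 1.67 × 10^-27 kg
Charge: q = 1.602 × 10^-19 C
1.13 × 10^-13 m

When a particle is accelerated through voltage V, it gains kinetic energy KE = qV.

The de Broglie wavelength is then λ = h/√(2mqV):

λ = h/√(2mqV)
λ = (6.626 × 10^-34 J·s) / √(2 × 1.67 × 10^-27 kg × 1.602 × 10^-19 C × 64230.8 V)
λ = 1.13 × 10^-13 m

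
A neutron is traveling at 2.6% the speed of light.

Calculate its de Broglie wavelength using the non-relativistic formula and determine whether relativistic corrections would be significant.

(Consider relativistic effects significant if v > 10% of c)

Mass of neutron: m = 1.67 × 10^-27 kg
No, relativistic corrections are not needed.

Using the non-relativistic de Broglie formula λ = h/(mv):

v = 2.6% × c = 7.795 × 10^6 m/s

λ = h/(mv)
λ = (6.626 × 10^-34 J·s) / (1.67 × 10^-27 kg × 7.795 × 10^6 m/s)
λ = 5.09 × 10^-14 m

Since v = 2.6% of c < 10% of c, relativistic corrections are NOT significant and this non-relativistic result is a good approximation.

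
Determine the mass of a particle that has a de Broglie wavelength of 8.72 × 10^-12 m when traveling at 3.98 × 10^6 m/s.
1.91 × 10^-29 kg

From the de Broglie relation λ = h/(mv), we solve for m:

m = h/(λv)
m = (6.626 × 10^-34 J·s) / (8.72 × 10^-12 m × 3.98 × 10^6 m/s)
m = 1.91 × 10^-29 kg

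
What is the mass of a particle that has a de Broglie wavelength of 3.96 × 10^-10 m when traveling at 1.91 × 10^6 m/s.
8.76 × 10^-31 kg

From the de Broglie relation λ = h/(mv), we solve for m:

m = h/(λv)
m = (6.626 × 10^-34 J·s) / (3.96 × 10^-10 m × 1.91 × 10^6 m/s)
m = 8.76 × 10^-31 kg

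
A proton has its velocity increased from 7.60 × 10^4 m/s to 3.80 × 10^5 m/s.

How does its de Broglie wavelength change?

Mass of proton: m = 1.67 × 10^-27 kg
The wavelength decreases by a factor of 5.

Using λ = h/(mv):

Initial wavelength: λ₁ = h/(mv₁) = 5.22 × 10^-12 m
Final wavelength: λ₂ = h/(mv₂) = 1.04 × 10^-12 m

Since λ ∝ 1/v, when velocity increases by a factor of 5, the wavelength decreases by a factor of 5.

λ₂/λ₁ = v₁/v₂ = 1/5

The wavelength decreases by a factor of 5.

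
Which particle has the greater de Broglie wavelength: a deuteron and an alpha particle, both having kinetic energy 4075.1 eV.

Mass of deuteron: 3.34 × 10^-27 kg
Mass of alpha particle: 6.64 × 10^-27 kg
The deuteron has the longer wavelength.

Using λ = h/√(2mKE):

For deuteron: λ₁ = h/√(2m₁KE) = 3.17 × 10^-13 m
For alpha particle: λ₂ = h/√(2m₂KE) = 2.25 × 10^-13 m

Since λ ∝ 1/√m at constant kinetic energy, the lighter particle has the longer wavelength.

The deuteron has the longer de Broglie wavelength.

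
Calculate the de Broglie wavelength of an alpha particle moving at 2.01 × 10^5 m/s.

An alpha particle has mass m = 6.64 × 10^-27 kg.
4.96 × 10^-13 m

Using the de Broglie relation λ = h/(mv):

λ = h/(mv)
λ = (6.626 × 10^-34 J·s) / (6.64 × 10^-27 kg × 2.01 × 10^5 m/s)
λ = 4.96 × 10^-13 m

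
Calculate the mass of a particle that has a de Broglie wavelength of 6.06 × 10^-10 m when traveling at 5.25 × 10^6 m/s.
2.08 × 10^-31 kg

From the de Broglie relation λ = h/(mv), we solve for m:

m = h/(λv)
m = (6.626 × 10^-34 J·s) / (6.06 × 10^-10 m × 5.25 × 10^6 m/s)
m = 2.08 × 10^-31 kg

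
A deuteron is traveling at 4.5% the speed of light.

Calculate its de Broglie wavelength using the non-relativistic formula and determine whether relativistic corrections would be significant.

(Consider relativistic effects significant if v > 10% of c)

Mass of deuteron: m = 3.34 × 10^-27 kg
No, relativistic corrections are not needed.

Using the non-relativistic de Broglie formula λ = h/(mv):

v = 4.5% × c = 1.349 × 10^7 m/s

λ = h/(mv)
λ = (6.626 × 10^-34 J·s) / (3.34 × 10^-27 kg × 1.349 × 10^7 m/s)
λ = 1.47 × 10^-14 m

Since v = 4.5% of c < 10% of c, relativistic corrections are NOT significant and this non-relativistic result is a good approximation.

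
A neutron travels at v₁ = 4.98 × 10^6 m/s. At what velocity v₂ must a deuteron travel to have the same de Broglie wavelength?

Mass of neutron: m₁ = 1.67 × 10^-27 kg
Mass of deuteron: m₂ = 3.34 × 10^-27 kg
v₂ = 2.49 × 10^6 m/s

For equal de Broglie wavelengths: λ₁ = λ₂

h/(m₁v₁) = h/(m₂v₂)
m₁v₁ = m₂v₂
v₂ = v₁ · (m₁/m₂)

v₂ = 4.98 × 10^6 m/s × (1.67 × 10^-27 kg / 3.34 × 10^-27 kg)
v₂ = 2.49 × 10^6 m/s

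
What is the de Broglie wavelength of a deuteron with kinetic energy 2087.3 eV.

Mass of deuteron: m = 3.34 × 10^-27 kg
4.43 × 10^-13 m

Using λ = h/√(2mKE):

First convert KE to Joules: KE = 2087.3 eV = 3.344 × 10^-16 J

λ = h/√(2mKE)
λ = (6.626 × 10^-34 J·s) / √(2 × 3.34 × 10^-27 kg × 3.344 × 10^-16 J)
λ = 4.43 × 10^-13 m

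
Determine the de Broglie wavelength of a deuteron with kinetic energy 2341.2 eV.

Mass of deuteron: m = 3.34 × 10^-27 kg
4.19 × 10^-13 m

Using λ = h/√(2mKE):

First convert KE to Joules: KE = 2341.2 eV = 3.751 × 10^-16 J

λ = h/√(2mKE)
λ = (6.626 × 10^-34 J·s) / √(2 × 3.34 × 10^-27 kg × 3.751 × 10^-16 J)
λ = 4.19 × 10^-13 m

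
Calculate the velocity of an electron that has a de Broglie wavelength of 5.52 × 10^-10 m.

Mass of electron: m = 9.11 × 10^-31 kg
1.32 × 10^6 m/s

From the de Broglie relation λ = h/(mv), we solve for v:

v = h/(mλ)
v = (6.626 × 10^-34 J·s) / (9.11 × 10^-31 kg × 5.52 × 10^-10 m)
v = 1.32 × 10^6 m/s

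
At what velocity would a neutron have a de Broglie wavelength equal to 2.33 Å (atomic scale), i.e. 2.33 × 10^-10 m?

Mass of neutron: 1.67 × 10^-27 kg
1.70 × 10^3 m/s

From λ = h/(mv), solve for v:

v = h/(mλ)
v = (6.626 × 10^-34 J·s) / (1.67 × 10^-27 kg × 2.33 × 10^-10 m)
v = 1.70 × 10^3 m/s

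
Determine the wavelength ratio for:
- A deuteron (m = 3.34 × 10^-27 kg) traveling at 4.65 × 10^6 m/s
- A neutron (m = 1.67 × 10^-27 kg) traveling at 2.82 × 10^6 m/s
λ₁/λ₂ = 0.303

Using λ = h/(mv):

λ₁ = h/(m₁v₁) = 4.27 × 10^-14 m
λ₂ = h/(m₂v₂) = 1.41 × 10^-13 m

Ratio λ₁/λ₂ = (m₂v₂)/(m₁v₁)
         = (1.67 × 10^-27 kg × 2.82 × 10^6 m/s) / (3.34 × 10^-27 kg × 4.65 × 10^6 m/s)
         = 0.303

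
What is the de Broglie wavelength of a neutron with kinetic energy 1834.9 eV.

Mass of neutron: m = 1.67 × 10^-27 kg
6.69 × 10^-13 m

Using λ = h/√(2mKE):

First convert KE to Joules: KE = 1834.9 eV = 2.940 × 10^-16 J

λ = h/√(2mKE)
λ = (6.626 × 10^-34 J·s) / √(2 × 1.67 × 10^-27 kg × 2.940 × 10^-16 J)
λ = 6.69 × 10^-13 m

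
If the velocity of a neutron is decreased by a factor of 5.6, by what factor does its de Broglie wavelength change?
The wavelength increases by a factor of 5.6.

From λ = h/(mv), the wavelength is inversely proportional to velocity:

λ ∝ 1/v

If v → v/5.6, then λ → 5.6λ

When velocity is decreased by a factor of 5.6, the wavelength increases by a factor of 5.6.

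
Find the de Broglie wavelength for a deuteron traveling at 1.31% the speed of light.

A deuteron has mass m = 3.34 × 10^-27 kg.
5.05 × 10^-14 m

Using the de Broglie relation λ = h/(mv):

v = 1.31% × c = 3.927 × 10^6 m/s

λ = h/(mv)
λ = (6.626 × 10^-34 J·s) / (3.34 × 10^-27 kg × 3.927 × 10^6 m/s)
λ = 5.05 × 10^-14 m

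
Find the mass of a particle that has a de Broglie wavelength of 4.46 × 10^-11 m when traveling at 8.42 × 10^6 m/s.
1.76 × 10^-30 kg

From the de Broglie relation λ = h/(mv), we solve for m:

m = h/(λv)
m = (6.626 × 10^-34 J·s) / (4.46 × 10^-11 m × 8.42 × 10^6 m/s)
m = 1.76 × 10^-30 kg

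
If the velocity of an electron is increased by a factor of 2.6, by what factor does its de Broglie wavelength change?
The wavelength decreases by a factor of 2.6.

From λ = h/(mv), the wavelength is inversely proportional to velocity:

λ ∝ 1/v

If v → 2.6v, then λ → λ/2.6

When velocity is increased by a factor of 2.6, the wavelength decreases by a factor of 2.6.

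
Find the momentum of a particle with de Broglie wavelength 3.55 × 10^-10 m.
1.87 × 10^-24 kg·m/s

From the de Broglie relation λ = h/p, we solve for p:

p = h/λ
p = (6.626 × 10^-34 J·s) / (3.55 × 10^-10 m)
p = 1.87 × 10^-24 kg·m/s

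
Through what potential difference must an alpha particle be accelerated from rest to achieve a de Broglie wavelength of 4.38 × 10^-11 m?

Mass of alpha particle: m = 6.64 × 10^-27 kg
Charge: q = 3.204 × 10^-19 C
5.38 × 10^-2 V

From λ = h/√(2mqV), we solve for V:

λ² = h²/(2mqV)
V = h²/(2mqλ²)
V = (6.626 × 10^-34 J·s)² / (2 × 6.64 × 10^-27 kg × 3.204 × 10^-19 C × (4.38 × 10^-11 m)²)
V = 5.38 × 10^-2 V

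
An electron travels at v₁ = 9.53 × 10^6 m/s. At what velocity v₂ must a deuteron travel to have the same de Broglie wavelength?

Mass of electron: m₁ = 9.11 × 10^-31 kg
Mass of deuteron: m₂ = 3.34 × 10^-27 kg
v₂ = 2.60 × 10^3 m/s

For equal de Broglie wavelengths: λ₁ = λ₂

h/(m₁v₁) = h/(m₂v₂)
m₁v₁ = m₂v₂
v₂ = v₁ · (m₁/m₂)

v₂ = 9.53 × 10^6 m/s × (9.11 × 10^-31 kg / 3.34 × 10^-27 kg)
v₂ = 2.60 × 10^3 m/s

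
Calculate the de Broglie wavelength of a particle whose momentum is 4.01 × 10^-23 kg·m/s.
1.65 × 10^-11 m

Using the de Broglie relation λ = h/p:

λ = h/p
λ = (6.626 × 10^-34 J·s) / (4.01 × 10^-23 kg·m/s)
λ = 1.65 × 10^-11 m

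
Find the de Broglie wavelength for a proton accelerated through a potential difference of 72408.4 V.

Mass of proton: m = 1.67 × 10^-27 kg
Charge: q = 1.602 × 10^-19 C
1.06 × 10^-13 m

When a particle is accelerated through voltage V, it gains kinetic energy KE = qV.

The de Broglie wavelength is then λ = h/√(2mqV):

λ = h/√(2mqV)
λ = (6.626 × 10^-34 J·s) / √(2 × 1.67 × 10^-27 kg × 1.602 × 10^-19 C × 72408.4 V)
λ = 1.06 × 10^-13 m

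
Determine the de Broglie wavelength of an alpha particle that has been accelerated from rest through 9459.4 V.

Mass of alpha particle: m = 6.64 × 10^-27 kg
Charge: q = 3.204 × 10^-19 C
1.04 × 10^-13 m

When a particle is accelerated through voltage V, it gains kinetic energy KE = qV.

The de Broglie wavelength is then λ = h/√(2mqV):

λ = h/√(2mqV)
λ = (6.626 × 10^-34 J·s) / √(2 × 6.64 × 10^-27 kg × 3.204 × 10^-19 C × 9459.4 V)
λ = 1.04 × 10^-13 m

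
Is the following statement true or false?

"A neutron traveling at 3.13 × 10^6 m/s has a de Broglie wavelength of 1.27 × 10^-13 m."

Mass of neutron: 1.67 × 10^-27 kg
True

The claim is correct.

Using λ = h/(mv):
λ = (6.626 × 10^-34 J·s) / (1.67 × 10^-27 kg × 3.13 × 10^6 m/s)
λ = 1.27 × 10^-13 m

This matches the claimed value.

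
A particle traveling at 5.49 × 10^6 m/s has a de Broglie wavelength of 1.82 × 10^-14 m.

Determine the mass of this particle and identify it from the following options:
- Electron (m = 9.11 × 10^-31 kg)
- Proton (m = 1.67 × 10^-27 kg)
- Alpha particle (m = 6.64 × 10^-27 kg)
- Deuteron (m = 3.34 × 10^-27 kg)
The particle is an alpha particle.

From λ = h/(mv), solve for mass:

m = h/(λv)
m = (6.626 × 10^-34 J·s) / (1.82 × 10^-14 m × 5.49 × 10^6 m/s)
m = 6.63 × 10^-27 kg

Comparing with the listed masses, this is closest to an alpha particle.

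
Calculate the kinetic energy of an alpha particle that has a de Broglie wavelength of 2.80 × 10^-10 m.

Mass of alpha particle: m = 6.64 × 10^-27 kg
4.22 × 10^-22 J (or 2.63 × 10^-3 eV)

From λ = h/√(2mKE), we solve for KE:

λ² = h²/(2mKE)
KE = h²/(2mλ²)
KE = (6.626 × 10^-34 J·s)² / (2 × 6.64 × 10^-27 kg × (2.80 × 10^-10 m)²)
KE = 4.22 × 10^-22 J
KE = 2.63 × 10^-3 eV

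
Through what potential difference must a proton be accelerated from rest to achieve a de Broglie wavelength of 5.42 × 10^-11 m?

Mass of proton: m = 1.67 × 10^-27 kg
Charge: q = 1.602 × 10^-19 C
2.79 × 10^-1 V

From λ = h/√(2mqV), we solve for V:

λ² = h²/(2mqV)
V = h²/(2mqλ²)
V = (6.626 × 10^-34 J·s)² / (2 × 1.67 × 10^-27 kg × 1.602 × 10^-19 C × (5.42 × 10^-11 m)²)
V = 2.79 × 10^-1 V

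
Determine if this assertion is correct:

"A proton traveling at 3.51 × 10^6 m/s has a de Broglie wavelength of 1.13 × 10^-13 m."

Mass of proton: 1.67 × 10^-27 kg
True

The claim is correct.

Using λ = h/(mv):
λ = (6.626 × 10^-34 J·s) / (1.67 × 10^-27 kg × 3.51 × 10^6 m/s)
λ = 1.13 × 10^-13 m

This matches the claimed value.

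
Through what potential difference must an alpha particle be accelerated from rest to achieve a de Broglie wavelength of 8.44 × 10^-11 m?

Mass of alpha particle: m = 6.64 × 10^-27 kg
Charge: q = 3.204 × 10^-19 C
1.45 × 10^-2 V

From λ = h/√(2mqV), we solve for V:

λ² = h²/(2mqV)
V = h²/(2mqλ²)
V = (6.626 × 10^-34 J·s)² / (2 × 6.64 × 10^-27 kg × 3.204 × 10^-19 C × (8.44 × 10^-11 m)²)
V = 1.45 × 10^-2 V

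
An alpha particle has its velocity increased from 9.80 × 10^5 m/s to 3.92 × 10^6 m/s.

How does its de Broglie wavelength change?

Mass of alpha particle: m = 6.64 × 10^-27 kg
The wavelength decreases by a factor of 4.

Using λ = h/(mv):

Initial wavelength: λ₁ = h/(mv₁) = 1.02 × 10^-13 m
Final wavelength: λ₂ = h/(mv₂) = 2.55 × 10^-14 m

Since λ ∝ 1/v, when velocity increases by a factor of 4, the wavelength decreases by a factor of 4.

λ₂/λ₁ = v₁/v₂ = 1/4

The wavelength decreases by a factor of 4.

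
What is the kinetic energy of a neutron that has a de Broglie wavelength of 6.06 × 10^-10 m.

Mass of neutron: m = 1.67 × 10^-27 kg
3.58 × 10^-22 J (or 2.23 × 10^-3 eV)

From λ = h/√(2mKE), we solve for KE:

λ² = h²/(2mKE)
KE = h²/(2mλ²)
KE = (6.626 × 10^-34 J·s)² / (2 × 1.67 × 10^-27 kg × (6.06 × 10^-10 m)²)
KE = 3.58 × 10^-22 J
KE = 2.23 × 10^-3 eV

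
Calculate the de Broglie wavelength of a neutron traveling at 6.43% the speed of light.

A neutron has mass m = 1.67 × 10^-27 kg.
2.06 × 10^-14 m

Using the de Broglie relation λ = h/(mv):

v = 6.43% × c = 1.928 × 10^7 m/s

λ = h/(mv)
λ = (6.626 × 10^-34 J·s) / (1.67 × 10^-27 kg × 1.928 × 10^7 m/s)
λ = 2.06 × 10^-14 m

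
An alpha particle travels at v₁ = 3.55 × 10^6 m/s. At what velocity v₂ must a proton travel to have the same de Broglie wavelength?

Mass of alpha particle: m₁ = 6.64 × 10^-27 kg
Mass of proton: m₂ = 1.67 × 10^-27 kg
v₂ = 1.41 × 10^7 m/s

For equal de Broglie wavelengths: λ₁ = λ₂

h/(m₁v₁) = h/(m₂v₂)
m₁v₁ = m₂v₂
v₂ = v₁ · (m₁/m₂)

v₂ = 3.55 × 10^6 m/s × (6.64 × 10^-27 kg / 1.67 × 10^-27 kg)
v₂ = 1.41 × 10^7 m/s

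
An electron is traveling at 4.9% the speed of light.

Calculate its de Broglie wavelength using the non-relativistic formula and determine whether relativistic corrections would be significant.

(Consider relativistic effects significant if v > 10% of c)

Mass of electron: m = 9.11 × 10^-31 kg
No, relativistic corrections are not needed.

Using the non-relativistic de Broglie formula λ = h/(mv):

v = 4.9% × c = 1.469 × 10^7 m/s

λ = h/(mv)
λ = (6.626 × 10^-34 J·s) / (9.11 × 10^-31 kg × 1.469 × 10^7 m/s)
λ = 4.95 × 10^-11 m

Since v = 4.9% of c < 10% of c, relativistic corrections are NOT significant and this non-relativistic result is a good approximation.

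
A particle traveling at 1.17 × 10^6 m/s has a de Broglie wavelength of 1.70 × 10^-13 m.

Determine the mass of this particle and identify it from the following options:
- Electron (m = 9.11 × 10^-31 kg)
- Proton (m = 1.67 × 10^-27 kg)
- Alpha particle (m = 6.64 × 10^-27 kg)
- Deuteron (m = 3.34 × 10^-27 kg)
The particle is a deuteron.

From λ = h/(mv), solve for mass:

m = h/(λv)
m = (6.626 × 10^-34 J·s) / (1.70 × 10^-13 m × 1.17 × 10^6 m/s)
m = 3.33 × 10^-27 kg

Comparing with the listed masses, this is closest to a deuteron.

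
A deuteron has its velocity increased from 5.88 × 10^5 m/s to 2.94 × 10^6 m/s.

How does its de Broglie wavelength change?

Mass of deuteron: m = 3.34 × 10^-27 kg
The wavelength decreases by a factor of 5.

Using λ = h/(mv):

Initial wavelength: λ₁ = h/(mv₁) = 3.37 × 10^-13 m
Final wavelength: λ₂ = h/(mv₂) = 6.75 × 10^-14 m

Since λ ∝ 1/v, when velocity increases by a factor of 5, the wavelength decreases by a factor of 5.

λ₂/λ₁ = v₁/v₂ = 1/5

The wavelength decreases by a factor of 5.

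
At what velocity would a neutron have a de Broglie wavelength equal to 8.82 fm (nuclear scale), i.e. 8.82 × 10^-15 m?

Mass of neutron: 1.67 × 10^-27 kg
4.50 × 10^7 m/s

From λ = h/(mv), solve for v:

v = h/(mλ)
v = (6.626 × 10^-34 J·s) / (1.67 × 10^-27 kg × 8.82 × 10^-15 m)
v = 4.50 × 10^7 m/s

Note: This velocity is 15.0% of the speed of light, so relativistic corrections would be needed for a more accurate calculation.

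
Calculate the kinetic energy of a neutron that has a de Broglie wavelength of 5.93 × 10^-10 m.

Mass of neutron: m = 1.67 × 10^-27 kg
3.74 × 10^-22 J (or 2.33 × 10^-3 eV)

From λ = h/√(2mKE), we solve for KE:

λ² = h²/(2mKE)
KE = h²/(2mλ²)
KE = (6.626 × 10^-34 J·s)² / (2 × 1.67 × 10^-27 kg × (5.93 × 10^-10 m)²)
KE = 3.74 × 10^-22 J
KE = 2.33 × 10^-3 eV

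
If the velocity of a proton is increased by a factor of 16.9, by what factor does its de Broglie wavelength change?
The wavelength decreases by a factor of 16.9.

From λ = h/(mv), the wavelength is inversely proportional to velocity:

λ ∝ 1/v

If v → 16.9v, then λ → λ/16.9

When velocity is increased by a factor of 16.9, the wavelength decreases by a factor of 16.9.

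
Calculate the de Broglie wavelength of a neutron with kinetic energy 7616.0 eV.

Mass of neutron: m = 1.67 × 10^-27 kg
3.28 × 10^-13 m

Using λ = h/√(2mKE):

First convert KE to Joules: KE = 7616.0 eV = 1.220 × 10^-15 J

λ = h/√(2mKE)
λ = (6.626 × 10^-34 J·s) / √(2 × 1.67 × 10^-27 kg × 1.220 × 10^-15 J)
λ = 3.28 × 10^-13 m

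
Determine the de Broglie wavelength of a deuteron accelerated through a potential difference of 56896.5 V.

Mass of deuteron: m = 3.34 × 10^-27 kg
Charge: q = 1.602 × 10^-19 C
8.49 × 10^-14 m

When a particle is accelerated through voltage V, it gains kinetic energy KE = qV.

The de Broglie wavelength is then λ = h/√(2mqV):

λ = h/√(2mqV)
λ = (6.626 × 10^-34 J·s) / √(2 × 3.34 × 10^-27 kg × 1.602 × 10^-19 C × 56896.5 V)
λ = 8.49 × 10^-14 m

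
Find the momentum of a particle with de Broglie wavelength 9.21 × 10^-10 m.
7.19 × 10^-25 kg·m/s

From the de Broglie relation λ = h/p, we solve for p:

p = h/λ
p = (6.626 × 10^-34 J·s) / (9.21 × 10^-10 m)
p = 7.19 × 10^-25 kg·m/s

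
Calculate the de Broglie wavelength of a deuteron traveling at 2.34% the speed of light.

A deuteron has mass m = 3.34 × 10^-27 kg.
2.83 × 10^-14 m

Using the de Broglie relation λ = h/(mv):

v = 2.34% × c = 7.015 × 10^6 m/s

λ = h/(mv)
λ = (6.626 × 10^-34 J·s) / (3.34 × 10^-27 kg × 7.015 × 10^6 m/s)
λ = 2.83 × 10^-14 m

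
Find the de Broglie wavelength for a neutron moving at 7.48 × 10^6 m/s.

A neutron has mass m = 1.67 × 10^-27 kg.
5.30 × 10^-14 m

Using the de Broglie relation λ = h/(mv):

λ = h/(mv)
λ = (6.626 × 10^-34 J·s) / (1.67 × 10^-27 kg × 7.48 × 10^6 m/s)
λ = 5.30 × 10^-14 m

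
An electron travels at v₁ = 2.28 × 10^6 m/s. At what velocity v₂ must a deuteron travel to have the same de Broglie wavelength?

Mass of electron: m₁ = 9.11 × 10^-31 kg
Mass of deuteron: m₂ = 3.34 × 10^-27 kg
v₂ = 6.22 × 10^2 m/s

For equal de Broglie wavelengths: λ₁ = λ₂

h/(m₁v₁) = h/(m₂v₂)
m₁v₁ = m₂v₂
v₂ = v₁ · (m₁/m₂)

v₂ = 2.28 × 10^6 m/s × (9.11 × 10^-31 kg / 3.34 × 10^-27 kg)
v₂ = 6.22 × 10^2 m/s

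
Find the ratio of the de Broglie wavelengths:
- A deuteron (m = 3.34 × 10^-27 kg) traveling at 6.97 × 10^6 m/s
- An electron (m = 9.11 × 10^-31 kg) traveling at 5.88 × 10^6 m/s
λ₁/λ₂ = 2.30 × 10^-4

Using λ = h/(mv):

λ₁ = h/(m₁v₁) = 2.85 × 10^-14 m
λ₂ = h/(m₂v₂) = 1.24 × 10^-10 m

Ratio λ₁/λ₂ = (m₂v₂)/(m₁v₁)
         = (9.11 × 10^-31 kg × 5.88 × 10^6 m/s) / (3.34 × 10^-27 kg × 6.97 × 10^6 m/s)
         = 2.30 × 10^-4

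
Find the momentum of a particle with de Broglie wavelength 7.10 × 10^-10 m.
9.33 × 10^-25 kg·m/s

From the de Broglie relation λ = h/p, we solve for p:

p = h/λ
p = (6.626 × 10^-34 J·s) / (7.10 × 10^-10 m)
p = 9.33 × 10^-25 kg·m/s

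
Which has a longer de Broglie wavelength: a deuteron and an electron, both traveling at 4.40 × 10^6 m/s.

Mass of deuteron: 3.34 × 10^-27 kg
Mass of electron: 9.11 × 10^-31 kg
The electron has the longer wavelength.

Using λ = h/(mv), since both particles have the same velocity, the wavelength depends only on mass.

For deuteron: λ₁ = h/(m₁v) = 4.51 × 10^-14 m
For electron: λ₂ = h/(m₂v) = 1.65 × 10^-10 m

Since λ ∝ 1/m at constant velocity, the lighter particle has the longer wavelength.

The electron has the longer de Broglie wavelength.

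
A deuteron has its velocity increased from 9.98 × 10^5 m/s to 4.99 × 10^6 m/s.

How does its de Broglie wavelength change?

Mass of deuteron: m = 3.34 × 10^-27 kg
The wavelength decreases by a factor of 5.

Using λ = h/(mv):

Initial wavelength: λ₁ = h/(mv₁) = 1.99 × 10^-13 m
Final wavelength: λ₂ = h/(mv₂) = 3.98 × 10^-14 m

Since λ ∝ 1/v, when velocity increases by a factor of 5, the wavelength decreases by a factor of 5.

λ₂/λ₁ = v₁/v₂ = 1/5

The wavelength decreases by a factor of 5.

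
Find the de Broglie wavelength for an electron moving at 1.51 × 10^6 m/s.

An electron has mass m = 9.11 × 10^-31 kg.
4.82 × 10^-10 m

Using the de Broglie relation λ = h/(mv):

λ = h/(mv)
λ = (6.626 × 10^-34 J·s) / (9.11 × 10^-31 kg × 1.51 × 10^6 m/s)
λ = 4.82 × 10^-10 m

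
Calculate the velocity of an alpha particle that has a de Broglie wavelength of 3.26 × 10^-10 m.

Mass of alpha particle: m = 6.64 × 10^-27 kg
3.06 × 10^2 m/s

From the de Broglie relation λ = h/(mv), we solve for v:

v = h/(mλ)
v = (6.626 × 10^-34 J·s) / (6.64 × 10^-27 kg × 3.26 × 10^-10 m)
v = 3.06 × 10^2 m/s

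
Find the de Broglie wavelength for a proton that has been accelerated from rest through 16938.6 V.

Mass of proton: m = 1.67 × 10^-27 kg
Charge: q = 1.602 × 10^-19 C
2.20 × 10^-13 m

When a particle is accelerated through voltage V, it gains kinetic energy KE = qV.

The de Broglie wavelength is then λ = h/√(2mqV):

λ = h/√(2mqV)
λ = (6.626 × 10^-34 J·s) / √(2 × 1.67 × 10^-27 kg × 1.602 × 10^-19 C × 16938.6 V)
λ = 2.20 × 10^-13 m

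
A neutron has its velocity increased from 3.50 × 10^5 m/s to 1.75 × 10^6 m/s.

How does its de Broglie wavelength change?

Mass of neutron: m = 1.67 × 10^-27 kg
The wavelength decreases by a factor of 5.

Using λ = h/(mv):

Initial wavelength: λ₁ = h/(mv₁) = 1.13 × 10^-12 m
Final wavelength: λ₂ = h/(mv₂) = 2.27 × 10^-13 m

Since λ ∝ 1/v, when velocity increases by a factor of 5, the wavelength decreases by a factor of 5.

λ₂/λ₁ = v₁/v₂ = 1/5

The wavelength decreases by a factor of 5.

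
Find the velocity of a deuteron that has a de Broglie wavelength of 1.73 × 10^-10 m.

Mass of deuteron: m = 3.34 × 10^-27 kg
1.15 × 10^3 m/s

From the de Broglie relation λ = h/(mv), we solve for v:

v = h/(mλ)
v = (6.626 × 10^-34 J·s) / (3.34 × 10^-27 kg × 1.73 × 10^-10 m)
v = 1.15 × 10^3 m/s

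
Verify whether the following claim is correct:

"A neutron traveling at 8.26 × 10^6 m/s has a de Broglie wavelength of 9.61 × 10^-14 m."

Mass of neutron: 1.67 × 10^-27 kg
False

The claim is incorrect.

Using λ = h/(mv):
λ = (6.626 × 10^-34 J·s) / (1.67 × 10^-27 kg × 8.26 × 10^6 m/s)
λ = 4.80 × 10^-14 m

The actual wavelength differs from the claimed 9.61 × 10^-14 m.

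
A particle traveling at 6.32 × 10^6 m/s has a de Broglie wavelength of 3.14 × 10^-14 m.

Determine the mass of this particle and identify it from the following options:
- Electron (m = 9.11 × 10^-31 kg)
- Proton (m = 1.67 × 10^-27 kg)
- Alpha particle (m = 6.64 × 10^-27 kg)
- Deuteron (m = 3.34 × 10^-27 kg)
The particle is a deuteron.

From λ = h/(mv), solve for mass:

m = h/(λv)
m = (6.626 × 10^-34 J·s) / (3.14 × 10^-14 m × 6.32 × 10^6 m/s)
m = 3.34 × 10^-27 kg

Comparing with the listed masses, this is closest to a deuteron.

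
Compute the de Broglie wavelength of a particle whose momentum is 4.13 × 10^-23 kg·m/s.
1.60 × 10^-11 m

Using the de Broglie relation λ = h/p:

λ = h/p
λ = (6.626 × 10^-34 J·s) / (4.13 × 10^-23 kg·m/s)
λ = 1.60 × 10^-11 m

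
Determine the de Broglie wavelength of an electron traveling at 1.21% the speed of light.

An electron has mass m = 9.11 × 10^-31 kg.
2.01 × 10^-10 m

Using the de Broglie relation λ = h/(mv):

v = 1.21% × c = 3.627 × 10^6 m/s

λ = h/(mv)
λ = (6.626 × 10^-34 J·s) / (9.11 × 10^-31 kg × 3.627 × 10^6 m/s)
λ = 2.01 × 10^-10 m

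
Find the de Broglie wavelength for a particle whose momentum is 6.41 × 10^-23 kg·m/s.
1.03 × 10^-11 m

Using the de Broglie relation λ = h/p:

λ = h/p
λ = (6.626 × 10^-34 J·s) / (6.41 × 10^-23 kg·m/s)
λ = 1.03 × 10^-11 m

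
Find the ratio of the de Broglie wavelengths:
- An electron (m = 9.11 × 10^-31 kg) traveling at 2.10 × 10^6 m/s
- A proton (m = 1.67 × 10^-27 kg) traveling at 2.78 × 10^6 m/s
λ₁/λ₂ = 2.43 × 10^3

Using λ = h/(mv):

λ₁ = h/(m₁v₁) = 3.46 × 10^-10 m
λ₂ = h/(m₂v₂) = 1.43 × 10^-13 m

Ratio λ₁/λ₂ = (m₂v₂)/(m₁v₁)
         = (1.67 × 10^-27 kg × 2.78 × 10^6 m/s) / (9.11 × 10^-31 kg × 2.10 × 10^6 m/s)
         = 2.43 × 10^3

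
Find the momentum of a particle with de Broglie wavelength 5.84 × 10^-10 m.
1.13 × 10^-24 kg·m/s

From the de Broglie relation λ = h/p, we solve for p:

p = h/λ
p = (6.626 × 10^-34 J·s) / (5.84 × 10^-10 m)
p = 1.13 × 10^-24 kg·m/s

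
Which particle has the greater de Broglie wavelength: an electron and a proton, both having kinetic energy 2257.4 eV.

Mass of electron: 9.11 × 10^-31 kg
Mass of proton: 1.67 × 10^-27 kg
The electron has the longer wavelength.

Using λ = h/√(2mKE):

For electron: λ₁ = h/√(2m₁KE) = 2.58 × 10^-11 m
For proton: λ₂ = h/√(2m₂KE) = 6.03 × 10^-13 m

Since λ ∝ 1/√m at constant kinetic energy, the lighter particle has the longer wavelength.

The electron has the longer de Broglie wavelength.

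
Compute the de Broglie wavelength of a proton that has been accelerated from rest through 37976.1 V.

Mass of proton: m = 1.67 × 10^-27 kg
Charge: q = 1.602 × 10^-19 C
1.47 × 10^-13 m

When a particle is accelerated through voltage V, it gains kinetic energy KE = qV.

The de Broglie wavelength is then λ = h/√(2mqV):

λ = h/√(2mqV)
λ = (6.626 × 10^-34 J·s) / √(2 × 1.67 × 10^-27 kg × 1.602 × 10^-19 C × 37976.1 V)
λ = 1.47 × 10^-13 m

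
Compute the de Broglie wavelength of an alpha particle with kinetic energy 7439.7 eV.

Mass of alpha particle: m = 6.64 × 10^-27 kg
1.67 × 10^-13 m

Using λ = h/√(2mKE):

First convert KE to Joules: KE = 7439.7 eV = 1.192 × 10^-15 J

λ = h/√(2mKE)
λ = (6.626 × 10^-34 J·s) / √(2 × 6.64 × 10^-27 kg × 1.192 × 10^-15 J)
λ = 1.67 × 10^-13 m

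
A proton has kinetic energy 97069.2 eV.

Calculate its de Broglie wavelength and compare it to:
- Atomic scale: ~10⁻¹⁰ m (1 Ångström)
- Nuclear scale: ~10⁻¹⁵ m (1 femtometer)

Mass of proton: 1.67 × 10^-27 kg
λ = 9.19 × 10^-14 m, which is between nuclear and atomic scales.

Using λ = h/√(2mKE):

KE = 97069.2 eV = 1.555 × 10^-14 J

λ = h/√(2mKE)
λ = (6.626 × 10^-34 J·s) / √(2 × 1.67 × 10^-27 kg × 1.555 × 10^-14 J)
λ = 9.19 × 10^-14 m

Comparison:
- Atomic scale (10⁻¹⁰ m): λ is 0.00092× this size
- Nuclear scale (10⁻¹⁵ m): λ is 92× this size

The wavelength is between nuclear and atomic scales.

This wavelength is appropriate for probing atomic structure but too large for nuclear physics experiments.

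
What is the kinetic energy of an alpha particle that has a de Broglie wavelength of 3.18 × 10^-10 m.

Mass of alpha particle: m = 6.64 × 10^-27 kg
3.27 × 10^-22 J (or 2.04 × 10^-3 eV)

From λ = h/√(2mKE), we solve for KE:

λ² = h²/(2mKE)
KE = h²/(2mλ²)
KE = (6.626 × 10^-34 J·s)² / (2 × 6.64 × 10^-27 kg × (3.18 × 10^-10 m)²)
KE = 3.27 × 10^-22 J
KE = 2.04 × 10^-3 eV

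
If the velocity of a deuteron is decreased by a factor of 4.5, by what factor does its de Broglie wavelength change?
The wavelength increases by a factor of 4.5.

From λ = h/(mv), the wavelength is inversely proportional to velocity:

λ ∝ 1/v

If v → v/4.5, then λ → 4.5λ

When velocity is decreased by a factor of 4.5, the wavelength increases by a factor of 4.5.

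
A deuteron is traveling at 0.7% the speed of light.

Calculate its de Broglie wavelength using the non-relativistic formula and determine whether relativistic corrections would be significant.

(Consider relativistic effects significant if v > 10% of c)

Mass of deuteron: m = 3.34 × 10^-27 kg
No, relativistic corrections are not needed.

Using the non-relativistic de Broglie formula λ = h/(mv):

v = 0.7% × c = 2.099 × 10^6 m/s

λ = h/(mv)
λ = (6.626 × 10^-34 J·s) / (3.34 × 10^-27 kg × 2.099 × 10^6 m/s)
λ = 9.45 × 10^-14 m

Since v = 0.7% of c < 10% of c, relativistic corrections are NOT significant and this non-relativistic result is a good approximation.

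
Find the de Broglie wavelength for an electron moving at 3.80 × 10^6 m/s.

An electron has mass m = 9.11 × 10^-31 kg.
1.91 × 10^-10 m

Using the de Broglie relation λ = h/(mv):

λ = h/(mv)
λ = (6.626 × 10^-34 J·s) / (9.11 × 10^-31 kg × 3.80 × 10^6 m/s)
λ = 1.91 × 10^-10 m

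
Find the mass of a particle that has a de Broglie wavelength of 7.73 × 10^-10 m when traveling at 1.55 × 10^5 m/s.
5.53 × 10^-30 kg

From the de Broglie relation λ = h/(mv), we solve for m:

m = h/(λv)
m = (6.626 × 10^-34 J·s) / (7.73 × 10^-10 m × 1.55 × 10^5 m/s)
m = 5.53 × 10^-30 kg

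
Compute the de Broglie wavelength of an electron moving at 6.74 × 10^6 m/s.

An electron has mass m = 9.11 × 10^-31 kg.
1.08 × 10^-10 m

Using the de Broglie relation λ = h/(mv):

λ = h/(mv)
λ = (6.626 × 10^-34 J·s) / (9.11 × 10^-31 kg × 6.74 × 10^6 m/s)
λ = 1.08 × 10^-10 m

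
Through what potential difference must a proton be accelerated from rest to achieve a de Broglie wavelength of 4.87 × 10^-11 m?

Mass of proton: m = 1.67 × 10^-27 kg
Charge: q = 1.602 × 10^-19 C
3.46 × 10^-1 V

From λ = h/√(2mqV), we solve for V:

λ² = h²/(2mqV)
V = h²/(2mqλ²)
V = (6.626 × 10^-34 J·s)² / (2 × 1.67 × 10^-27 kg × 1.602 × 10^-19 C × (4.87 × 10^-11 m)²)
V = 3.46 × 10^-1 V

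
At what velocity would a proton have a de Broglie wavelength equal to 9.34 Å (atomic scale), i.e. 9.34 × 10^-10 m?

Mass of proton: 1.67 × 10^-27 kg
4.25 × 10^2 m/s

From λ = h/(mv), solve for v:

v = h/(mλ)
v = (6.626 × 10^-34 J·s) / (1.67 × 10^-27 kg × 9.34 × 10^-10 m)
v = 4.25 × 10^2 m/s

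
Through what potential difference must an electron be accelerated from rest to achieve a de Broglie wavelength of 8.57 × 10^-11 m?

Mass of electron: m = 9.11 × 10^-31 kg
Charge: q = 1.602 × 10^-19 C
205 V

From λ = h/√(2mqV), we solve for V:

λ² = h²/(2mqV)
V = h²/(2mqλ²)
V = (6.626 × 10^-34 J·s)² / (2 × 9.11 × 10^-31 kg × 1.602 × 10^-19 C × (8.57 × 10^-11 m)²)
V = 205 V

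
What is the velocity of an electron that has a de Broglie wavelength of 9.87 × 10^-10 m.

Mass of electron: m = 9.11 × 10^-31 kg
7.37 × 10^5 m/s

From the de Broglie relation λ = h/(mv), we solve for v:

v = h/(mλ)
v = (6.626 × 10^-34 J·s) / (9.11 × 10^-31 kg × 9.87 × 10^-10 m)
v = 7.37 × 10^5 m/s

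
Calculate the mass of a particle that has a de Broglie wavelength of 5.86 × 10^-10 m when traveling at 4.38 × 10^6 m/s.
2.58 × 10^-31 kg

From the de Broglie relation λ = h/(mv), we solve for m:

m = h/(λv)
m = (6.626 × 10^-34 J·s) / (5.86 × 10^-10 m × 4.38 × 10^6 m/s)
m = 2.58 × 10^-31 kg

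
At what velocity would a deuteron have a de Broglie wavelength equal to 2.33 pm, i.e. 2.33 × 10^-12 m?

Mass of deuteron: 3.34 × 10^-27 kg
8.51 × 10^4 m/s

From λ = h/(mv), solve for v:

v = h/(mλ)
v = (6.626 × 10^-34 J·s) / (3.34 × 10^-27 kg × 2.33 × 10^-12 m)
v = 8.51 × 10^4 m/s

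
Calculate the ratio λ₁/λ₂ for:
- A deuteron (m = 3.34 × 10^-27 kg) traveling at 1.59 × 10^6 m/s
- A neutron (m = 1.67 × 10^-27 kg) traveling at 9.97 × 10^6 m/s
λ₁/λ₂ = 3.14

Using λ = h/(mv):

λ₁ = h/(m₁v₁) = 1.25 × 10^-13 m
λ₂ = h/(m₂v₂) = 3.98 × 10^-14 m

Ratio λ₁/λ₂ = (m₂v₂)/(m₁v₁)
         = (1.67 × 10^-27 kg × 9.97 × 10^6 m/s) / (3.34 × 10^-27 kg × 1.59 × 10^6 m/s)
         = 3.14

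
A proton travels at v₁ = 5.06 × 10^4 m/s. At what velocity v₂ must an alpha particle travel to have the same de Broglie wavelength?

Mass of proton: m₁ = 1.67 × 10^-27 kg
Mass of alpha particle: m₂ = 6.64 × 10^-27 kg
v₂ = 1.27 × 10^4 m/s

For equal de Broglie wavelengths: λ₁ = λ₂

h/(m₁v₁) = h/(m₂v₂)
m₁v₁ = m₂v₂
v₂ = v₁ · (m₁/m₂)

v₂ = 5.06 × 10^4 m/s × (1.67 × 10^-27 kg / 6.64 × 10^-27 kg)
v₂ = 1.27 × 10^4 m/s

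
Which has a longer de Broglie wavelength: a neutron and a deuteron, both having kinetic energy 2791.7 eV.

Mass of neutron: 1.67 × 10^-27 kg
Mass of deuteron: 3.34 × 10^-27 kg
The neutron has the longer wavelength.

Using λ = h/√(2mKE):

For neutron: λ₁ = h/√(2m₁KE) = 5.42 × 10^-13 m
For deuteron: λ₂ = h/√(2m₂KE) = 3.83 × 10^-13 m

Since λ ∝ 1/√m at constant kinetic energy, the lighter particle has the longer wavelength.

The neutron has the longer de Broglie wavelength.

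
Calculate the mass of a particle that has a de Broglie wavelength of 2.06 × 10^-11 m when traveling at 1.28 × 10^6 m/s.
2.51 × 10^-29 kg

From the de Broglie relation λ = h/(mv), we solve for m:

m = h/(λv)
m = (6.626 × 10^-34 J·s) / (2.06 × 10^-11 m × 1.28 × 10^6 m/s)
m = 2.51 × 10^-29 kg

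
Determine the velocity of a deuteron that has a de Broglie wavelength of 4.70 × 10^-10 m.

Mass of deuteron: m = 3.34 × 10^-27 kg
4.22 × 10^2 m/s

From the de Broglie relation λ = h/(mv), we solve for v:

v = h/(mλ)
v = (6.626 × 10^-34 J·s) / (3.34 × 10^-27 kg × 4.70 × 10^-10 m)
v = 4.22 × 10^2 m/s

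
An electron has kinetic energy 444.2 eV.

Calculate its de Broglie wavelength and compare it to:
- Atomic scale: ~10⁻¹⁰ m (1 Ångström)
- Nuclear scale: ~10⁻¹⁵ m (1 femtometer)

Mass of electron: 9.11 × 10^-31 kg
λ = 5.82 × 10^-11 m, which is between nuclear and atomic scales.

Using λ = h/√(2mKE):

KE = 444.2 eV = 7.117 × 10^-17 J

λ = h/√(2mKE)
λ = (6.626 × 10^-34 J·s) / √(2 × 9.11 × 10^-31 kg × 7.117 × 10^-17 J)
λ = 5.82 × 10^-11 m

Comparison:
- Atomic scale (10⁻¹⁰ m): λ is 0.58× this size
- Nuclear scale (10⁻¹⁵ m): λ is 5.8e+04× this size

The wavelength is between nuclear and atomic scales.

This wavelength is appropriate for probing atomic structure but too large for nuclear physics experiments.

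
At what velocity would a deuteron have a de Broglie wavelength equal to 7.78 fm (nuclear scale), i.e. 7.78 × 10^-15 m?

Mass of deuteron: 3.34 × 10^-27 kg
2.55 × 10^7 m/s

From λ = h/(mv), solve for v:

v = h/(mλ)
v = (6.626 × 10^-34 J·s) / (3.34 × 10^-27 kg × 7.78 × 10^-15 m)
v = 2.55 × 10^7 m/s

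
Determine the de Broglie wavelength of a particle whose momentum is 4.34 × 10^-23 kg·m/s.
1.53 × 10^-11 m

Using the de Broglie relation λ = h/p:

λ = h/p
λ = (6.626 × 10^-34 J·s) / (4.34 × 10^-23 kg·m/s)
λ = 1.53 × 10^-11 m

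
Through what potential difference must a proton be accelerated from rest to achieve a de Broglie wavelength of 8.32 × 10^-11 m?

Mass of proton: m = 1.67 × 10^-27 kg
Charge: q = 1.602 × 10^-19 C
1.19 × 10^-1 V

From λ = h/√(2mqV), we solve for V:

λ² = h²/(2mqV)
V = h²/(2mqλ²)
V = (6.626 × 10^-34 J·s)² / (2 × 1.67 × 10^-27 kg × 1.602 × 10^-19 C × (8.32 × 10^-11 m)²)
V = 1.19 × 10^-1 V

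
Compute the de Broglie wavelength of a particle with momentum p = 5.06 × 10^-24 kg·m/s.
1.31 × 10^-10 m

Using the de Broglie relation λ = h/p:

λ = h/p
λ = (6.626 × 10^-34 J·s) / (5.06 × 10^-24 kg·m/s)
λ = 1.31 × 10^-10 m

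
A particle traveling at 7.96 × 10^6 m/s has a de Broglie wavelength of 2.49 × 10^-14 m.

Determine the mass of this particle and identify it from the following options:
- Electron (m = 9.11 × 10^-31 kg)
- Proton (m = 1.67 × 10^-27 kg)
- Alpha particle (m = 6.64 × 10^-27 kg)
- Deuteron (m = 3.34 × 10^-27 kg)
The particle is a deuteron.

From λ = h/(mv), solve for mass:

m = h/(λv)
m = (6.626 × 10^-34 J·s) / (2.49 × 10^-14 m × 7.96 × 10^6 m/s)
m = 3.34 × 10^-27 kg

Comparing with the listed masses, this is closest to a deuteron.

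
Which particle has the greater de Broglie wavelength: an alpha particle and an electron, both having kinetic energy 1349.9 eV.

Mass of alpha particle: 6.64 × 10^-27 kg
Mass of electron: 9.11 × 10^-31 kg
The electron has the longer wavelength.

Using λ = h/√(2mKE):

For alpha particle: λ₁ = h/√(2m₁KE) = 3.91 × 10^-13 m
For electron: λ₂ = h/√(2m₂KE) = 3.34 × 10^-11 m

Since λ ∝ 1/√m at constant kinetic energy, the lighter particle has the longer wavelength.

The electron has the longer de Broglie wavelength.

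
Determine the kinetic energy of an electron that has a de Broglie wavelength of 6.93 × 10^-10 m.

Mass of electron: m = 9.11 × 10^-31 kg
5.02 × 10^-19 J (or 3.13 eV)

From λ = h/√(2mKE), we solve for KE:

λ² = h²/(2mKE)
KE = h²/(2mλ²)
KE = (6.626 × 10^-34 J·s)² / (2 × 9.11 × 10^-31 kg × (6.93 × 10^-10 m)²)
KE = 5.02 × 10^-19 J
KE = 3.13 eV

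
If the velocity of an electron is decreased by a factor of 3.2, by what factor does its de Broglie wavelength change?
The wavelength increases by a factor of 3.2.

From λ = h/(mv), the wavelength is inversely proportional to velocity:

λ ∝ 1/v

If v → v/3.2, then λ → 3.2λ

When velocity is decreased by a factor of 3.2, the wavelength increases by a factor of 3.2.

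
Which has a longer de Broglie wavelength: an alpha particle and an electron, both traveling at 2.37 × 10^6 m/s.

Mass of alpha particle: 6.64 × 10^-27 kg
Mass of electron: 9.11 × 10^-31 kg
The electron has the longer wavelength.

Using λ = h/(mv), since both particles have the same velocity, the wavelength depends only on mass.

For alpha particle: λ₁ = h/(m₁v) = 4.21 × 10^-14 m
For electron: λ₂ = h/(m₂v) = 3.07 × 10^-10 m

Since λ ∝ 1/m at constant velocity, the lighter particle has the longer wavelength.

The electron has the longer de Broglie wavelength.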